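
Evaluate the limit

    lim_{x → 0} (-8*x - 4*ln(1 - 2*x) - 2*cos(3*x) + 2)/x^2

17

Substitution gives 0/0 (the numerator vanishes to order 2).
Expand each term to order x^2: the coefficient of x^2 in -4·ln(1 - 2x) is 8 and in -2·cos(3x) is 9.
Lower-order terms cancel with the polynomial part, so the numerator is (17)·x^2 + o(x^2), and the limit is (17)/(1) = 17.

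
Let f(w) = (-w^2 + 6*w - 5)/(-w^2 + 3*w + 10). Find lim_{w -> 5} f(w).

4/7

Direct substitution gives 0/0, so factor. Both numerator and denominator have (w - 5) as a factor.
After cancelling, the expression reduces to (1 - w)/(-w - 2).
Substituting w = 5 gives 4/7.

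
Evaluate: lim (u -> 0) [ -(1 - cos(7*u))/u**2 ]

Substitution gives 0/0.
Use (1 − cos θ)/θ² → 1/2 with θ = 7u: the limit is 7²/(2·(-1)) = -49/2.

-49/2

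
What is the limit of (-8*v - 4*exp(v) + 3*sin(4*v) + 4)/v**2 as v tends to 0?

Substitution gives 0/0; apply L'Hôpital's rule 2 times.
After differentiating numerator and denominator 2 times the quotient is (-4*e^(v) - 48*sin(4*v))/(2); at v = 0 this is -2.

-2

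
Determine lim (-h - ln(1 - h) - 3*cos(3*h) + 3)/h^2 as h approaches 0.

Substitution gives 0/0 (the numerator vanishes to order 2).
Expand each term to order h^2: the coefficient of h^2 in −ln(1 - h) is 1/2 and in -3·cos(3h) is 27/2.
Lower-order terms cancel with the polynomial part, so the numerator is (14)·h^2 + o(h^2), and the limit is (14)/(1) = 14.

14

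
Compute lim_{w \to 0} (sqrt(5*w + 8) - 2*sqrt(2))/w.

A 0/0 form; rationalise with √(8 + 5w) + √8. This collapses the numerator to 5w, leaving 5/(√(8 + 5w) + √8) → 5/(2√8) = 5*√(2)/8.

5*√(2)/8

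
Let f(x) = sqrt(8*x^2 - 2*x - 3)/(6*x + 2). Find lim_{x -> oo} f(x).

For large |x|, √(8*x^2 - 2*x - 3) ≈ √8·|x| and the denominator ≈ 6x.
Since x → +∞, |x| = x, giving √8/(6) = √(2)/3.

√(2)/3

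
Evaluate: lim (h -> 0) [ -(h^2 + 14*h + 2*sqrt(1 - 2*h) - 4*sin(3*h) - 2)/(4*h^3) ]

-17/4

Substitution gives 0/0; apply L'Hôpital's rule 3 times.
After differentiating numerator and denominator 3 times the quotient is (108*cos(3*h) - 6/(1 - 2*h)^(5/2))/(-24); at h = 0 this is -17/4.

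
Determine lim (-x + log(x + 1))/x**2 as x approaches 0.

-1/2

Direct substitution gives 0/0.
Apply L'Hôpital: lim (-1 + 1/(x + 1))/(2*x), still 0/0.
After 2 applications of L'Hôpital's rule the quotient is (-1/(x + 1)^2)/(2); substituting x = 0 gives -1/2.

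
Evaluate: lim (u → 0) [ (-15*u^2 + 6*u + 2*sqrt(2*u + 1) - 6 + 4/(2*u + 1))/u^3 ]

-31

Substitution gives 0/0 (the numerator vanishes to order 3).
Expand each term to order u^3: the coefficient of u^3 in 4·1/(1 + 2u) is -32 and in 2·√(1 + 2u) is 1.
Lower-order terms cancel with the polynomial part, so the numerator is (-31)·u^3 + o(u^3), and the limit is (-31)/(1) = -31.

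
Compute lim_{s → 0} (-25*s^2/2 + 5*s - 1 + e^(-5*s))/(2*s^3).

Direct substitution gives 0/0.
Apply L'Hôpital: lim (-25*s + 5 - 5*e^(-5*s))/(6*s^2), still 0/0.
Apply L'Hôpital: lim (-25 + 25*e^(-5*s))/(12*s), still 0/0.
After 3 applications of L'Hôpital's rule the quotient is (-125*e^(-5*s))/(12); substituting s = 0 gives -125/12.

-125/12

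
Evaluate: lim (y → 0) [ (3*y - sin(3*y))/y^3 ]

Direct substitution gives 0/0.
Apply L'Hôpital: lim (3 - 3*cos(3*y))/(3*y^2), still 0/0.
Apply L'Hôpital: lim (9*sin(3*y))/(6*y), still 0/0.
After 3 applications of L'Hôpital's rule the quotient is (27*cos(3*y))/(6); substituting y = 0 gives 9/2.

9/2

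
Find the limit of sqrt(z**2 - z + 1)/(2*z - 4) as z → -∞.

-1/2

For large |z|, √(z^2 - z + 1) ≈ √1·|z| and the denominator ≈ 2z.
Since z → −∞, |z| = −z, giving −√1/(2) = -1/2.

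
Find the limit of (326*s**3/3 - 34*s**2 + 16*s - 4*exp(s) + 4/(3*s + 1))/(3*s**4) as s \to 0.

1943/18

Substitution gives 0/0 (the numerator vanishes to order 4).
Expand each term to order s^4: the coefficient of s^4 in 4·1/(1 + 3s) is 324 and in -4·e^(s) is -1/6.
Lower-order terms cancel with the polynomial part, so the numerator is (1943/6)·s^4 + o(s^4), and the limit is (1943/6)/(3) = 1943/18.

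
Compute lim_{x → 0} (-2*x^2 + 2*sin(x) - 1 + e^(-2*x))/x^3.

Substitution gives 0/0 (the numerator vanishes to order 3).
Expand each term to order x^3: the coefficient of x^3 in 2·sin(x) is -1/3 and in e^(-2x) is -4/3.
Lower-order terms cancel with the polynomial part, so the numerator is (-5/3)·x^3 + o(x^3), and the limit is (-5/3)/(1) = -5/3.

-5/3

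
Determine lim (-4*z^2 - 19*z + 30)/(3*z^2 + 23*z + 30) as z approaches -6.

Since z = -6 makes numerator and denominator zero, (z + 6) divides both.
Cancelling it gives (5 - 4*z)/(3*z + 5); now plug in z = -6 to get -29/13.

-29/13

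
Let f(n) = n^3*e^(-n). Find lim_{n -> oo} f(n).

0

Write as n^3/e^{1n}, an ∞/∞ form.
Exponential growth dominates any polynomial, so repeated L'Hôpital (or the standard result) gives 0.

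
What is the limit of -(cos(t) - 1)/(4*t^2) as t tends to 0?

Direct substitution gives 0/0.
Apply L'Hôpital: lim (-sin(t))/(-8*t), still 0/0.
After 2 applications of L'Hôpital's rule the quotient is (-cos(t))/(-8); substituting t = 0 gives 1/8.

1/8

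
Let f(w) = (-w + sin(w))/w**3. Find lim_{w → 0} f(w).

-1/6

Direct substitution gives 0/0.
Apply L'Hôpital: lim (cos(w) - 1)/(3*w^2), still 0/0.
Apply L'Hôpital: lim (-sin(w))/(6*w), still 0/0.
After 3 applications of L'Hôpital's rule the quotient is (-cos(w))/(6); substituting w = 0 gives -1/6.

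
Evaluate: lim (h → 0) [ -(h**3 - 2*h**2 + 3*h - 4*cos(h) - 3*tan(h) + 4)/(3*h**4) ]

Substitution gives 0/0; apply L'Hôpital's rule 4 times.
After differentiating numerator and denominator 4 times the quotient is (-4*cos(h) - 72*tan(h)^5 - 120*tan(h)^3 - 48*tan(h))/(-72); at h = 0 this is 1/18.

1/18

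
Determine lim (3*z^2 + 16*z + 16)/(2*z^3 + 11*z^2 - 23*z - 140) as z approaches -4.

At z = -4 both the top and bottom vanish — a removable singularity. Factoring out (z + 4) from each leaves (3*z + 4)/(2*z^2 + 3*z - 35), which at z = -4 equals 8/15.

8/15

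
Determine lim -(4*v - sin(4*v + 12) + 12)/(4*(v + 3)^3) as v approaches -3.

Direct substitution gives 0/0.
Apply L'Hôpital: lim (4 - 4*cos(4*v + 12))/(-12*(v + 3)^2), still 0/0.
Apply L'Hôpital: lim (16*sin(4*v + 12))/(-24*v - 72), still 0/0.
After 3 applications of L'Hôpital's rule the quotient is (64*cos(4*v + 12))/(-24); substituting v = -3 gives -8/3.

-8/3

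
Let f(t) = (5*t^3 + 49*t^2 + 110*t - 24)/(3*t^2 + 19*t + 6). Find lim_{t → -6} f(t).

At t = -6 both the top and bottom vanish — a removable singularity. Factoring out (t + 6) from each leaves (5*t^2 + 19*t - 4)/(3*t + 1), which at t = -6 equals -62/17.

-62/17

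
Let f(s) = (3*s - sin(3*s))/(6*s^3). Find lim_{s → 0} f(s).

Direct substitution gives 0/0.
Apply L'Hôpital: lim (3 - 3*cos(3*s))/(18*s^2), still 0/0.
Apply L'Hôpital: lim (9*sin(3*s))/(36*s), still 0/0.
After 3 applications of L'Hôpital's rule the quotient is (27*cos(3*s))/(36); substituting s = 0 gives 3/4.

3/4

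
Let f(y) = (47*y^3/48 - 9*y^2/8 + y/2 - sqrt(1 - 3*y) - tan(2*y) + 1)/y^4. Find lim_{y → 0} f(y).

Substitution gives 0/0 (the numerator vanishes to order 4).
Expand each term to order y^4: the coefficient of y^4 in −tan(2y) is 0 and in −√(1 - 3y) is 405/128.
Lower-order terms cancel with the polynomial part, so the numerator is (405/128)·y^4 + o(y^4), and the limit is (405/128)/(1) = 405/128.

405/128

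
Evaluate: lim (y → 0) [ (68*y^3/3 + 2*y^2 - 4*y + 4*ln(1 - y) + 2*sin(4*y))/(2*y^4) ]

Substitution gives 0/0; apply L'Hôpital's rule 4 times.
After differentiating numerator and denominator 4 times the quotient is (512*sin(4*y) - 24/(y - 1)^4)/(48); at y = 0 this is -1/2.

-1/2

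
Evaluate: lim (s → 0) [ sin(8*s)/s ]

8

Substitution gives 0/0.
Write it as (8)·sin(8s)/(8s); since sin(u)/u → 1, the limit is 8.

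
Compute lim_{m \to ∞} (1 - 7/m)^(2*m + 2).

e^(-14)

The base → 1 and the exponent → ∞: a 1^∞ form.
Take logarithms: (2m + 2)·ln(1 - 7/m). Since ln(1+u) ~ u for small u, this behaves like (2m)·(-7/m) → -14.
So the limit is e^(-14).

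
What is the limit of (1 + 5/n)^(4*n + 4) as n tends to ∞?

Write it as [(1 + 5/n)^n]^(4) · (1 + 5/n)^(4). The bracketed term tends to e^(5) and the second factor to 1, so the limit is e^(20).

e^(20)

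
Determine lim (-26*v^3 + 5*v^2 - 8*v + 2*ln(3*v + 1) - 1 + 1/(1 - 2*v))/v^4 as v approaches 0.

Substitution gives 0/0 (the numerator vanishes to order 4).
Expand each term to order v^4: the coefficient of v^4 in 1/(1 - 2v) is 16 and in 2·ln(1 + 3v) is -81/2.
Lower-order terms cancel with the polynomial part, so the numerator is (-49/2)·v^4 + o(v^4), and the limit is (-49/2)/(1) = -49/2.

-49/2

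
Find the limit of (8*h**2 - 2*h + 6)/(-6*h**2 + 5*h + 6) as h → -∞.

Numerator and denominator both have degree 2.
Dividing every term by h^2, all lower-order terms vanish and the limit is the ratio of leading coefficients, 8/(-6) = -4/3.

-4/3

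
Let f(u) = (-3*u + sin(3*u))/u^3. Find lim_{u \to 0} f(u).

-9/2

Direct substitution gives 0/0.
Apply L'Hôpital: lim (3*cos(3*u) - 3)/(3*u^2), still 0/0.
Apply L'Hôpital: lim (-9*sin(3*u))/(6*u), still 0/0.
After 3 applications of L'Hôpital's rule the quotient is (-27*cos(3*u))/(6); substituting u = 0 gives -9/2.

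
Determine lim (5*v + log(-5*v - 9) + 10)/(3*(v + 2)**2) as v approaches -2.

-25/6

Direct substitution gives 0/0.
Apply L'Hôpital: lim (5 - 5/(-5*v - 9))/(6*v + 12), still 0/0.
After 2 applications of L'Hôpital's rule the quotient is (-25/(-5*v - 9)^2)/(6); substituting v = -2 gives -25/6.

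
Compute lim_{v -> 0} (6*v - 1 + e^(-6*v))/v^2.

Direct substitution gives 0/0.
Apply L'Hôpital: lim (6 - 6*e^(-6*v))/(2*v), still 0/0.
After 2 applications of L'Hôpital's rule the quotient is (36*e^(-6*v))/(2); substituting v = 0 gives 18.

18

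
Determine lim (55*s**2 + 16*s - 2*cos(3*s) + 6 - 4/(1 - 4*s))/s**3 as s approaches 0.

-256

Substitution gives 0/0; apply L'Hôpital's rule 3 times.
After differentiating numerator and denominator 3 times the quotient is (-54*sin(3*s) - 1536/(4*s - 1)^4)/(6); at s = 0 this is -256.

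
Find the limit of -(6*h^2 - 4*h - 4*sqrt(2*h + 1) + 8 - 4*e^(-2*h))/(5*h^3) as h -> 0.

Substitution gives 0/0; apply L'Hôpital's rule 3 times.
After differentiating numerator and denominator 3 times the quotient is (32*e^(-2*h) - 12/(2*h + 1)^(5/2))/(-30); at h = 0 this is -2/3.

-2/3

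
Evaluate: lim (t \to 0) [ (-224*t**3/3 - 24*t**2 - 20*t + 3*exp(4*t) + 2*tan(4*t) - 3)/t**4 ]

32

Substitution gives 0/0 (the numerator vanishes to order 4).
Expand each term to order t^4: the coefficient of t^4 in 3·e^(4t) is 32 and in 2·tan(4t) is 0.
Lower-order terms cancel with the polynomial part, so the numerator is (32)·t^4 + o(t^4), and the limit is (32)/(1) = 32.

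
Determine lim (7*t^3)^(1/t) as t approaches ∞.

1

Base → ∞ and exponent → 0: an ∞^0 form.
Take logs: (1/t)·ln(7·t^3) = (ln 7 + 3·ln t)/t → 0.
So the limit is e^0 = 1.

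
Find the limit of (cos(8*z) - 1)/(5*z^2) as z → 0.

Direct substitution gives 0/0.
Apply L'Hôpital: lim (-8*sin(8*z))/(10*z), still 0/0.
After 2 applications of L'Hôpital's rule the quotient is (-64*cos(8*z))/(10); substituting z = 0 gives -32/5.

-32/5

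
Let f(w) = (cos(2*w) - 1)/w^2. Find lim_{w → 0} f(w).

-2

Direct substitution gives 0/0.
Apply L'Hôpital: lim (-2*sin(2*w))/(2*w), still 0/0.
After 2 applications of L'Hôpital's rule the quotient is (-4*cos(2*w))/(2); substituting w = 0 gives -2.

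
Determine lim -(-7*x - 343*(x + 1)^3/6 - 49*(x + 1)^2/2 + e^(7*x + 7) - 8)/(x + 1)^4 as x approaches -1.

-2401/24

Direct substitution gives 0/0.
Apply L'Hôpital: lim (-49*x - 343*(x + 1)^2/2 + 7*e^(7*x + 7) - 56)/(-4*(x + 1)^3), still 0/0.
Apply L'Hôpital: lim (-343*x + 49*e^(7*x + 7) - 392)/(-12*(x + 1)^2), still 0/0.
Apply L'Hôpital: lim (343*e^(7*x + 7) - 343)/(-24*x - 24), still 0/0.
After 4 applications of L'Hôpital's rule the quotient is (2401*e^(7*x + 7))/(-24); substituting x = -1 gives -2401/24.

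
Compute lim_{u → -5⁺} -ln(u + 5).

∞

As u → -5⁺, u + 5 → 0⁺ and ln(u + 5) → −∞.
Multiplying by -1 gives ∞.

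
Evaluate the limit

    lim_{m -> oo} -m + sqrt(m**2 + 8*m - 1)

4

An ∞ − ∞ form. Rationalising with the conjugate, the difference becomes (8m - 1) / (√(m^2 + 8*m - 1) + m).
For large m the denominator behaves like 2·m, so the quotient tends to 8/2 = 4.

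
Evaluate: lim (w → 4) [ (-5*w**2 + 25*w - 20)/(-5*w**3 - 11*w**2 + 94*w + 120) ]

5/78

Direct substitution gives 0/0, so factor. Both numerator and denominator have (w - 4) as a factor.
After cancelling, the expression reduces to (5 - 5*w)/(-5*w^2 - 31*w - 30).
Substituting w = 4 gives 5/78.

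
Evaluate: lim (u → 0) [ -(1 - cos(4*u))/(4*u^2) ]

-2

Substitution gives 0/0.
Use (1 − cos θ)/θ² → 1/2 with θ = 4u: the limit is 4²/(2·(-4)) = -2.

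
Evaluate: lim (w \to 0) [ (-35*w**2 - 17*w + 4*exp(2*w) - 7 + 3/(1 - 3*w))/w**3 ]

Substitution gives 0/0 (the numerator vanishes to order 3).
Expand each term to order w^3: the coefficient of w^3 in 4·e^(2w) is 16/3 and in 3·1/(1 - 3w) is 81.
Lower-order terms cancel with the polynomial part, so the numerator is (259/3)·w^3 + o(w^3), and the limit is (259/3)/(1) = 259/3.

259/3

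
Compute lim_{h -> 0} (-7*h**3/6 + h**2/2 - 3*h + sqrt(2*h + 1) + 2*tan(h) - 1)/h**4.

-5/8

Substitution gives 0/0 (the numerator vanishes to order 4).
Expand each term to order h^4: the coefficient of h^4 in √(1 + 2h) is -5/8 and in 2·tan(h) is 0.
Lower-order terms cancel with the polynomial part, so the numerator is (-5/8)·h^4 + o(h^4), and the limit is (-5/8)/(1) = -5/8.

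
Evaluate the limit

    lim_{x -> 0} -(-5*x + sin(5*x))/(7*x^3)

125/42

Direct substitution gives 0/0.
Apply L'Hôpital: lim (5*cos(5*x) - 5)/(-21*x^2), still 0/0.
Apply L'Hôpital: lim (-25*sin(5*x))/(-42*x), still 0/0.
After 3 applications of L'Hôpital's rule the quotient is (-125*cos(5*x))/(-42); substituting x = 0 gives 125/42.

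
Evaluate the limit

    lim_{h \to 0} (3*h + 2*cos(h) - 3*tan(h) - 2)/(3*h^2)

Substitution gives 0/0 (the numerator vanishes to order 2).
Expand each term to order h^2: the coefficient of h^2 in 2·cos(h) is -1 and in -3·tan(h) is 0.
Lower-order terms cancel with the polynomial part, so the numerator is (-1)·h^2 + o(h^2), and the limit is (-1)/(3) = -1/3.

-1/3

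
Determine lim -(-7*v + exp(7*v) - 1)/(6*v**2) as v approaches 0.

-49/12

Direct substitution gives 0/0.
Apply L'Hôpital: lim (7*e^(7*v) - 7)/(-12*v), still 0/0.
After 2 applications of L'Hôpital's rule the quotient is (49*e^(7*v))/(-12); substituting v = 0 gives -49/12.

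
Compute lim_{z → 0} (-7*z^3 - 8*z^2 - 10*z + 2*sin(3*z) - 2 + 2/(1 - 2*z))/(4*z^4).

Substitution gives 0/0; apply L'Hôpital's rule 4 times.
After differentiating numerator and denominator 4 times the quotient is (162*sin(3*z) - 768/(2*z - 1)^5)/(96); at z = 0 this is 8.

8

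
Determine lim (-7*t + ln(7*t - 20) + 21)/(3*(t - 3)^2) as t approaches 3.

Direct substitution gives 0/0.
Apply L'Hôpital: lim (-7 + 7/(7*t - 20))/(6*t - 18), still 0/0.
After 2 applications of L'Hôpital's rule the quotient is (-49/(7*t - 20)^2)/(6); substituting t = 3 gives -49/6.

-49/6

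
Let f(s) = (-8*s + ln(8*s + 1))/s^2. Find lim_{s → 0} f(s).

Direct substitution gives 0/0.
Apply L'Hôpital: lim (-8 + 8/(8*s + 1))/(2*s), still 0/0.
After 2 applications of L'Hôpital's rule the quotient is (-64/(8*s + 1)^2)/(2); substituting s = 0 gives -32.

-32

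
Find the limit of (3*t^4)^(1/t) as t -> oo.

1

Base → ∞ and exponent → 0: an ∞^0 form.
Take logs: (1/t)·ln(3·t^4) = (ln 3 + 4·ln t)/t → 0.
So the limit is e^0 = 1.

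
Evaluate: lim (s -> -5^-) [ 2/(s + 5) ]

-∞

As s → -5⁻, (s + 5) → 0⁻, so (s + 5)^1 → 0⁻ and 2/(s + 5)^1 → -∞.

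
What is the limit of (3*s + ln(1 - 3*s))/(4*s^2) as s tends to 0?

Direct substitution gives 0/0.
Apply L'Hôpital: lim (3 - 3/(1 - 3*s))/(8*s), still 0/0.
After 2 applications of L'Hôpital's rule the quotient is (-9/(1 - 3*s)^2)/(8); substituting s = 0 gives -9/8.

-9/8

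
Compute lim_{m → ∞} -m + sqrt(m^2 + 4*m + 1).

This has the form ∞ − ∞. Multiply and divide by the conjugate √(m^2 + 4*m + 1) + m.
That gives (4m + 1) / (√(m^2 + 4*m + 1) + m).
Divide numerator and denominator by m: the limit is 4/(2·1) = 2.

2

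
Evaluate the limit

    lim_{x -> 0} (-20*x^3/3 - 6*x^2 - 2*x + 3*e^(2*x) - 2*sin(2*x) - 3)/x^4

Substitution gives 0/0; apply L'Hôpital's rule 4 times.
After differentiating numerator and denominator 4 times the quotient is (48*e^(2*x) - 32*sin(2*x))/(24); at x = 0 this is 2.

2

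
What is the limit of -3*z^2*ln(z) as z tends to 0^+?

This is a 0·(−∞) form. Rewrite as -3·ln(z) / z^(−2) and apply L'Hôpital:
the derivative quotient is -3·(1/z) / (−2·z^(−3)) = (3/2)·z^2 → 0.

0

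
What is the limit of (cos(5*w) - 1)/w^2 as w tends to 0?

Direct substitution gives 0/0.
Apply L'Hôpital: lim (-5*sin(5*w))/(2*w), still 0/0.
After 2 applications of L'Hôpital's rule the quotient is (-25*cos(5*w))/(2); substituting w = 0 gives -25/2.

-25/2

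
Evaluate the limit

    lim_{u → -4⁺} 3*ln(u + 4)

-∞

As u → -4⁺, u + 4 → 0⁺ and ln(u + 4) → −∞.
Multiplying by 3 gives -∞.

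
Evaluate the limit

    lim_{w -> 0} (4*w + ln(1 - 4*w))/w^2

-8

Direct substitution gives 0/0.
Apply L'Hôpital: lim (4 - 4/(1 - 4*w))/(2*w), still 0/0.
After 2 applications of L'Hôpital's rule the quotient is (-16/(1 - 4*w)^2)/(2); substituting w = 0 gives -8.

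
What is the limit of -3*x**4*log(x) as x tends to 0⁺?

0

This is a 0·(−∞) form. Rewrite as -3·ln(x) / x^(−4) and apply L'Hôpital:
the derivative quotient is -3·(1/x) / (−4·x^(−5)) = (3/4)·x^4 → 0.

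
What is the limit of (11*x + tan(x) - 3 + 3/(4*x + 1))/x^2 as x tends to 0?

48

Substitution gives 0/0; apply L'Hôpital's rule 2 times.
After differentiating numerator and denominator 2 times the quotient is (2*tan(x)/cos(x)^2 + 96/(4*x + 1)^3)/(2); at x = 0 this is 48.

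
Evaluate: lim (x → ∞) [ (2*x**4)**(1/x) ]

Base → ∞ and exponent → 0: an ∞^0 form.
Take logs: (1/x)·ln(2·x^4) = (ln 2 + 4·ln x)/x → 0.
So the limit is e^0 = 1.

1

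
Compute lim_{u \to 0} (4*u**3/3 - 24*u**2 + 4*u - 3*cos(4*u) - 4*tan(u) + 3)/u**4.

Substitution gives 0/0; apply L'Hôpital's rule 4 times.
After differentiating numerator and denominator 4 times the quotient is (-768*cos(4*u) - 96*tan(u)^5 - 160*tan(u)^3 - 64*tan(u))/(24); at u = 0 this is -32.

-32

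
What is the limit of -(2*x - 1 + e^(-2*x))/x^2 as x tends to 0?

-2

Direct substitution gives 0/0.
Apply L'Hôpital: lim (2 - 2*e^(-2*x))/(-2*x), still 0/0.
After 2 applications of L'Hôpital's rule the quotient is (4*e^(-2*x))/(-2); substituting x = 0 gives -2.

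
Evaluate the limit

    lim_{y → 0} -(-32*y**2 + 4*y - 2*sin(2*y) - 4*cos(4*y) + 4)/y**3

Substitution gives 0/0; apply L'Hôpital's rule 3 times.
After differentiating numerator and denominator 3 times the quotient is (-256*sin(4*y) + 16*cos(2*y))/(-6); at y = 0 this is -8/3.

-8/3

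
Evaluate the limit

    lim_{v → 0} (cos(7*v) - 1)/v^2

-49/2

Direct substitution gives 0/0.
Apply L'Hôpital: lim (-7*sin(7*v))/(2*v), still 0/0.
After 2 applications of L'Hôpital's rule the quotient is (-49*cos(7*v))/(2); substituting v = 0 gives -49/2.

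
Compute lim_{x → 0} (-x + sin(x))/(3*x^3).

-1/18

Direct substitution gives 0/0.
Apply L'Hôpital: lim (cos(x) - 1)/(9*x^2), still 0/0.
Apply L'Hôpital: lim (-sin(x))/(18*x), still 0/0.
After 3 applications of L'Hôpital's rule the quotient is (-cos(x))/(18); substituting x = 0 gives -1/18.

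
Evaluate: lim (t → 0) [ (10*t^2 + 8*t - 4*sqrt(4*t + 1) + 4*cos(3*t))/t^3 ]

-16

Substitution gives 0/0 (the numerator vanishes to order 3).
Expand each term to order t^3: the coefficient of t^3 in -4·√(1 + 4t) is -16 and in 4·cos(3t) is 0.
Lower-order terms cancel with the polynomial part, so the numerator is (-16)·t^3 + o(t^3), and the limit is (-16)/(1) = -16.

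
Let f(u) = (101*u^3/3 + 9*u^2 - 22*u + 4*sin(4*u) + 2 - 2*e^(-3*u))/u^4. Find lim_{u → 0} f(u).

-27/4

Substitution gives 0/0; apply L'Hôpital's rule 4 times.
After differentiating numerator and denominator 4 times the quotient is (1024*sin(4*u) - 162*e^(-3*u))/(24); at u = 0 this is -27/4.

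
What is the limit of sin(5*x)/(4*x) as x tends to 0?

5/4

Substitution gives 0/0.
Write it as (5/4)·sin(5x)/(5x); since sin(u)/u → 1, the limit is 5/4.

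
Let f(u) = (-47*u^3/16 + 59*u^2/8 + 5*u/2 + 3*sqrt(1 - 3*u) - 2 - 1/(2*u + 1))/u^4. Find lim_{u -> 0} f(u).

-3263/128

Substitution gives 0/0 (the numerator vanishes to order 4).
Expand each term to order u^4: the coefficient of u^4 in 3·√(1 - 3u) is -1215/128 and in −1/(1 + 2u) is -16.
Lower-order terms cancel with the polynomial part, so the numerator is (-3263/128)·u^4 + o(u^4), and the limit is (-3263/128)/(1) = -3263/128.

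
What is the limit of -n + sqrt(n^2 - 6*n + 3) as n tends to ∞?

-3

An ∞ − ∞ form. Rationalising with the conjugate, the difference becomes (-6n + 3) / (√(n^2 - 6*n + 3) + n).
For large n the denominator behaves like 2·n, so the quotient tends to -6/2 = -3.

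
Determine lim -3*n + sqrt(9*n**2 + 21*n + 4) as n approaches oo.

An ∞ − ∞ form. Rationalising with the conjugate, the difference becomes (21n + 4) / (√(9*n^2 + 21*n + 4) + 3n).
For large n the denominator behaves like 2·3n, so the quotient tends to 21/6 = 7/2.

7/2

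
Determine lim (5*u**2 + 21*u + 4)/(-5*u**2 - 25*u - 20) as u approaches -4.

-19/15

At u = -4 both the top and bottom vanish — a removable singularity. Factoring out (u + 4) from each leaves (5*u + 1)/(-5*u - 5), which at u = -4 equals -19/15.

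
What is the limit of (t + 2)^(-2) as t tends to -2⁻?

As t → -2⁻, (t + 2) → 0⁻, so (t + 2)^2 → 0⁺ and 1/(t + 2)^2 → ∞.

∞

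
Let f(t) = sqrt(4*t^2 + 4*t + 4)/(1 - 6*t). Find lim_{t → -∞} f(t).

1/3

For large |t|, √(4*t^2 + 4*t + 4) ≈ √4·|t| and the denominator ≈ -6t.
Since t → −∞, |t| = −t, giving −√4/(-6) = 1/3.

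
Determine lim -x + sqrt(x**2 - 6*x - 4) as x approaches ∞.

-3

This has the form ∞ − ∞. Multiply and divide by the conjugate √(x^2 - 6*x - 4) + x.
That gives (-6x - 4) / (√(x^2 - 6*x - 4) + x).
Divide numerator and denominator by x: the limit is -6/(2·1) = -3.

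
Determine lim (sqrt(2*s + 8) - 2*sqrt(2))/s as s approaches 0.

A 0/0 form; rationalise with √(8 + 2s) + √8. This collapses the numerator to 2s, leaving 2/(√(8 + 2s) + √8) → 2/(2√8) = √(2)/4.

√(2)/4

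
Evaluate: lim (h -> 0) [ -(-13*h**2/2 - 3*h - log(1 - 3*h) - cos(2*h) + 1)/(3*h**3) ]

-3

Substitution gives 0/0; apply L'Hôpital's rule 3 times.
After differentiating numerator and denominator 3 times the quotient is (-8*sin(2*h) - 54/(3*h - 1)^3)/(-18); at h = 0 this is -3.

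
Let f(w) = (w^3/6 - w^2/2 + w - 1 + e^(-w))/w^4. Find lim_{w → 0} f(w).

Direct substitution gives 0/0.
Apply L'Hôpital: lim (w^2/2 - w + 1 - e^(-w))/(4*w^3), still 0/0.
Apply L'Hôpital: lim (w - 1 + e^(-w))/(12*w^2), still 0/0.
Apply L'Hôpital: lim (1 - e^(-w))/(24*w), still 0/0.
After 4 applications of L'Hôpital's rule the quotient is (e^(-w))/(24); substituting w = 0 gives 1/24.

1/24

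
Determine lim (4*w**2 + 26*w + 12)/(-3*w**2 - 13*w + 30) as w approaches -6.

Since w = -6 makes numerator and denominator zero, (w + 6) divides both.
Cancelling it gives (4*w + 2)/(5 - 3*w); now plug in w = -6 to get -22/23.

-22/23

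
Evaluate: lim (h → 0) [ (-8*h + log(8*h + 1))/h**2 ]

Direct substitution gives 0/0.
Apply L'Hôpital: lim (-8 + 8/(8*h + 1))/(2*h), still 0/0.
After 2 applications of L'Hôpital's rule the quotient is (-64/(8*h + 1)^2)/(2); substituting h = 0 gives -32.

-32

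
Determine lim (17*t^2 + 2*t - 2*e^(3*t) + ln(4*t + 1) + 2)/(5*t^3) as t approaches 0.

37/15

Substitution gives 0/0 (the numerator vanishes to order 3).
Expand each term to order t^3: the coefficient of t^3 in -2·e^(3t) is -9 and in ln(1 + 4t) is 64/3.
Lower-order terms cancel with the polynomial part, so the numerator is (37/3)·t^3 + o(t^3), and the limit is (37/3)/(5) = 37/15.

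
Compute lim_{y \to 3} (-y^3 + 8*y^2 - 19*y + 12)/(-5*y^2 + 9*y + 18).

-2/21

At y = 3 both the top and bottom vanish — a removable singularity. Factoring out (y - 3) from each leaves (-y^2 + 5*y - 4)/(-5*y - 6), which at y = 3 equals -2/21.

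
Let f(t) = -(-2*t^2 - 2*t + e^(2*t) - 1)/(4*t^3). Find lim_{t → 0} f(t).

Direct substitution gives 0/0.
Apply L'Hôpital: lim (-4*t + 2*e^(2*t) - 2)/(-12*t^2), still 0/0.
Apply L'Hôpital: lim (4*e^(2*t) - 4)/(-24*t), still 0/0.
After 3 applications of L'Hôpital's rule the quotient is (8*e^(2*t))/(-24); substituting t = 0 gives -1/3.

-1/3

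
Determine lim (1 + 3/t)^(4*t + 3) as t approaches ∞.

The base → 1 and the exponent → ∞: a 1^∞ form.
Take logarithms: (4t + 3)·ln(1 + 3/t). Since ln(1+u) ~ u for small u, this behaves like (4t)·(3/t) → 12.
So the limit is e^(12).

e^(12)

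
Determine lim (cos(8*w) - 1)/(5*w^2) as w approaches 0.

Direct substitution gives 0/0.
Apply L'Hôpital: lim (-8*sin(8*w))/(10*w), still 0/0.
After 2 applications of L'Hôpital's rule the quotient is (-64*cos(8*w))/(10); substituting w = 0 gives -32/5.

-32/5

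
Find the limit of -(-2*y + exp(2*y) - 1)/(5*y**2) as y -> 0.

Direct substitution gives 0/0.
Apply L'Hôpital: lim (2*e^(2*y) - 2)/(-10*y), still 0/0.
After 2 applications of L'Hôpital's rule the quotient is (4*e^(2*y))/(-10); substituting y = 0 gives -2/5.

-2/5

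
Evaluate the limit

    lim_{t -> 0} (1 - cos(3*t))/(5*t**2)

9/10

Substitution gives 0/0.
Use (1 − cos u)/u² → 1/2 with u = 3t: the limit is 3²/(2·5) = 9/10.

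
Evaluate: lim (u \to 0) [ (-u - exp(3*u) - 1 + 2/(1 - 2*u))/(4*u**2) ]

Substitution gives 0/0 (the numerator vanishes to order 2).
Expand each term to order u^2: the coefficient of u^2 in 2·1/(1 - 2u) is 8 and in −e^(3u) is -9/2.
Lower-order terms cancel with the polynomial part, so the numerator is (7/2)·u^2 + o(u^2), and the limit is (7/2)/(4) = 7/8.

7/8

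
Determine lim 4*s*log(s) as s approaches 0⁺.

0

This is a 0·(−∞) form. Rewrite as 4·ln(s) / s^(−1) and apply L'Hôpital:
the derivative quotient is 4·(1/s) / (−1·s^(−2)) = (-4/1)·s^1 → 0.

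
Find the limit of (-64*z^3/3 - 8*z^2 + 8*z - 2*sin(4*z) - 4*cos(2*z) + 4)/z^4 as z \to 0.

Substitution gives 0/0; apply L'Hôpital's rule 4 times.
After differentiating numerator and denominator 4 times the quotient is (-512*sin(4*z) - 64*cos(2*z))/(24); at z = 0 this is -8/3.

-8/3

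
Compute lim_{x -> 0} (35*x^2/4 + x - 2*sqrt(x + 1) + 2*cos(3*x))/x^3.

Substitution gives 0/0 (the numerator vanishes to order 3).
Expand each term to order x^3: the coefficient of x^3 in 2·cos(3x) is 0 and in -2·√(1 + x) is -1/8.
Lower-order terms cancel with the polynomial part, so the numerator is (-1/8)·x^3 + o(x^3), and the limit is (-1/8)/(1) = -1/8.

-1/8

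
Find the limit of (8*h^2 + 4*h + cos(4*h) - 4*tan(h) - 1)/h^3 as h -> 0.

-4/3

Substitution gives 0/0; apply L'Hôpital's rule 3 times.
After differentiating numerator and denominator 3 times the quotient is (64*sin(4*h) - 24*tan(h)^4 - 32*tan(h)^2 - 8)/(6); at h = 0 this is -4/3.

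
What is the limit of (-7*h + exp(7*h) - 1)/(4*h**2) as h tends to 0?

49/8

Direct substitution gives 0/0.
Apply L'Hôpital: lim (7*e^(7*h) - 7)/(8*h), still 0/0.
After 2 applications of L'Hôpital's rule the quotient is (49*e^(7*h))/(8); substituting h = 0 gives 49/8.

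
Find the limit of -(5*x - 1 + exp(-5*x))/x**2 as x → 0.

-25/2

Direct substitution gives 0/0.
Apply L'Hôpital: lim (5 - 5*e^(-5*x))/(-2*x), still 0/0.
After 2 applications of L'Hôpital's rule the quotient is (25*e^(-5*x))/(-2); substituting x = 0 gives -25/2.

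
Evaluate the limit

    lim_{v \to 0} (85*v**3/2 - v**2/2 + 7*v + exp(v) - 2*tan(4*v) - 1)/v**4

Substitution gives 0/0 (the numerator vanishes to order 4).
Expand each term to order v^4: the coefficient of v^4 in e^(v) is 1/24 and in -2·tan(4v) is 0.
Lower-order terms cancel with the polynomial part, so the numerator is (1/24)·v^4 + o(v^4), and the limit is (1/24)/(1) = 1/24.

1/24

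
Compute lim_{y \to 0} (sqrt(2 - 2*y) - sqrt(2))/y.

-√(2)/2

Substitution gives 0/0. Multiply numerator and denominator by the conjugate √(2 - 2y) + √2.
The numerator becomes (2 - 2y) − 2 = -2y, so the expression simplifies to -2/(√(2 - 2y) + √2).
Letting y → 0 gives -2/(2√2) = -√(2)/2.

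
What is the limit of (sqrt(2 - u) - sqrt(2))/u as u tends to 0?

-√(2)/4

Substitution gives 0/0. Multiply numerator and denominator by the conjugate √(2 - u) + √2.
The numerator becomes (2 - u) − 2 = -u, so the expression simplifies to -1/(√(2 - u) + √2).
Letting u → 0 gives -1/(2√2) = -√(2)/4.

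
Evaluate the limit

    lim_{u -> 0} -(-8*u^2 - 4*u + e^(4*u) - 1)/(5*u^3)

Direct substitution gives 0/0.
Apply L'Hôpital: lim (-16*u + 4*e^(4*u) - 4)/(-15*u^2), still 0/0.
Apply L'Hôpital: lim (16*e^(4*u) - 16)/(-30*u), still 0/0.
After 3 applications of L'Hôpital's rule the quotient is (64*e^(4*u))/(-30); substituting u = 0 gives -32/15.

-32/15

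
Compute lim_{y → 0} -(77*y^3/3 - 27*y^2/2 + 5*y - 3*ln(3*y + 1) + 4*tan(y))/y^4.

Substitution gives 0/0 (the numerator vanishes to order 4).
Expand each term to order y^4: the coefficient of y^4 in 4·tan(y) is 0 and in -3·ln(1 + 3y) is 243/4.
Lower-order terms cancel with the polynomial part, so the numerator is (243/4)·y^4 + o(y^4), and the limit is (243/4)/(-1) = -243/4.

-243/4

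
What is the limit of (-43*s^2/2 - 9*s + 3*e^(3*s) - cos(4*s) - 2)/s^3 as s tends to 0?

27/2

Substitution gives 0/0 (the numerator vanishes to order 3).
Expand each term to order s^3: the coefficient of s^3 in 3·e^(3s) is 27/2 and in −cos(4s) is 0.
Lower-order terms cancel with the polynomial part, so the numerator is (27/2)·s^3 + o(s^3), and the limit is (27/2)/(1) = 27/2.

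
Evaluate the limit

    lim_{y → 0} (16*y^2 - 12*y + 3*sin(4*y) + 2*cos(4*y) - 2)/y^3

Substitution gives 0/0; apply L'Hôpital's rule 3 times.
After differentiating numerator and denominator 3 times the quotient is (128*sin(4*y) - 192*cos(4*y))/(6); at y = 0 this is -32.

-32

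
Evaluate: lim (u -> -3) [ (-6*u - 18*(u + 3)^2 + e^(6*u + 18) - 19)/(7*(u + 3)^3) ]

36/7

Direct substitution gives 0/0.
Apply L'Hôpital: lim (-36*u + 6*e^(6*u + 18) - 114)/(21*(u + 3)^2), still 0/0.
Apply L'Hôpital: lim (36*e^(6*u + 18) - 36)/(42*u + 126), still 0/0.
After 3 applications of L'Hôpital's rule the quotient is (216*e^(6*u + 18))/(42); substituting u = -3 gives 36/7.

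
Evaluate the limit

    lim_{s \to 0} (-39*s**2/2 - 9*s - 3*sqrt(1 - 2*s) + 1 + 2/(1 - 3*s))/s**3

111/2

Substitution gives 0/0; apply L'Hôpital's rule 3 times.
After differentiating numerator and denominator 3 times the quotient is (324/(3*s - 1)^4 + 9/(1 - 2*s)^(5/2))/(6); at s = 0 this is 111/2.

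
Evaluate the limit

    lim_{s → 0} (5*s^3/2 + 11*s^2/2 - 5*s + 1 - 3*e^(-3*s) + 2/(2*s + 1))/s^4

Substitution gives 0/0 (the numerator vanishes to order 4).
Expand each term to order s^4: the coefficient of s^4 in -3·e^(-3s) is -81/8 and in 2·1/(1 + 2s) is 32.
Lower-order terms cancel with the polynomial part, so the numerator is (175/8)·s^4 + o(s^4), and the limit is (175/8)/(1) = 175/8.

175/8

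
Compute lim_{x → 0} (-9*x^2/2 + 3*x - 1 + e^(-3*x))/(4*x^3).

-9/8

Direct substitution gives 0/0.
Apply L'Hôpital: lim (-9*x + 3 - 3*e^(-3*x))/(12*x^2), still 0/0.
Apply L'Hôpital: lim (-9 + 9*e^(-3*x))/(24*x), still 0/0.
After 3 applications of L'Hôpital's rule the quotient is (-27*e^(-3*x))/(24); substituting x = 0 gives -9/8.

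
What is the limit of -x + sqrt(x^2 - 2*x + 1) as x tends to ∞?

An ∞ − ∞ form. Rationalising with the conjugate, the difference becomes (-2x + 1) / (√(x^2 - 2*x + 1) + x).
For large x the denominator behaves like 2·x, so the quotient tends to -2/2 = -1.

-1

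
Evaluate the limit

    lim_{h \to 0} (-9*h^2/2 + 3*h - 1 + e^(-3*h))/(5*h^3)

Direct substitution gives 0/0.
Apply L'Hôpital: lim (-9*h + 3 - 3*e^(-3*h))/(15*h^2), still 0/0.
Apply L'Hôpital: lim (-9 + 9*e^(-3*h))/(30*h), still 0/0.
After 3 applications of L'Hôpital's rule the quotient is (-27*e^(-3*h))/(30); substituting h = 0 gives -9/10.

-9/10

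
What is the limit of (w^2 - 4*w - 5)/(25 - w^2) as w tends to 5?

-3/5

At w = 5 both the top and bottom vanish — a removable singularity. Factoring out (w - 5) from each leaves (w + 1)/(-w - 5), which at w = 5 equals -3/5.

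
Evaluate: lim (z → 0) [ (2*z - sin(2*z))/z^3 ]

4/3

Direct substitution gives 0/0.
Apply L'Hôpital: lim (2 - 2*cos(2*z))/(3*z^2), still 0/0.
Apply L'Hôpital: lim (4*sin(2*z))/(6*z), still 0/0.
After 3 applications of L'Hôpital's rule the quotient is (8*cos(2*z))/(6); substituting z = 0 gives 4/3.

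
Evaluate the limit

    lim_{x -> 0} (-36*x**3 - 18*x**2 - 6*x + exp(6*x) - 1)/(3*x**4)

18

Direct substitution gives 0/0.
Apply L'Hôpital: lim (-108*x^2 - 36*x + 6*e^(6*x) - 6)/(12*x^3), still 0/0.
Apply L'Hôpital: lim (-216*x + 36*e^(6*x) - 36)/(36*x^2), still 0/0.
Apply L'Hôpital: lim (216*e^(6*x) - 216)/(72*x), still 0/0.
After 4 applications of L'Hôpital's rule the quotient is (1296*e^(6*x))/(72); substituting x = 0 gives 18.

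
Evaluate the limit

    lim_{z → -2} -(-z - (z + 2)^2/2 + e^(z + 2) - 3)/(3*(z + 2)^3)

Direct substitution gives 0/0.
Apply L'Hôpital: lim (-z + e^(z + 2) - 3)/(-9*(z + 2)^2), still 0/0.
Apply L'Hôpital: lim (e^(z + 2) - 1)/(-18*z - 36), still 0/0.
After 3 applications of L'Hôpital's rule the quotient is (e^(z + 2))/(-18); substituting z = -2 gives -1/18.

-1/18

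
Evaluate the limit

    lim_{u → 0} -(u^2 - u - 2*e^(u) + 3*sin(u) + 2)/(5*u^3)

1/6

Substitution gives 0/0; apply L'Hôpital's rule 3 times.
After differentiating numerator and denominator 3 times the quotient is (-2*e^(u) - 3*cos(u))/(-30); at u = 0 this is 1/6.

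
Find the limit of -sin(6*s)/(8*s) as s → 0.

Substitution gives 0/0.
Write it as (6/(-8))·sin(6s)/(6s); since sin(u)/u → 1, the limit is -3/4.

-3/4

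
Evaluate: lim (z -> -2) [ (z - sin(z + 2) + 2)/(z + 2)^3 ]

Direct substitution gives 0/0.
Apply L'Hôpital: lim (1 - cos(z + 2))/(3*(z + 2)^2), still 0/0.
Apply L'Hôpital: lim (sin(z + 2))/(6*z + 12), still 0/0.
After 3 applications of L'Hôpital's rule the quotient is (cos(z + 2))/(6); substituting z = -2 gives 1/6.

1/6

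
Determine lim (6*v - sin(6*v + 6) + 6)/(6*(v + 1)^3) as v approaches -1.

6

Direct substitution gives 0/0.
Apply L'Hôpital: lim (6 - 6*cos(6*v + 6))/(18*(v + 1)^2), still 0/0.
Apply L'Hôpital: lim (36*sin(6*v + 6))/(36*v + 36), still 0/0.
After 3 applications of L'Hôpital's rule the quotient is (216*cos(6*v + 6))/(36); substituting v = -1 gives 6.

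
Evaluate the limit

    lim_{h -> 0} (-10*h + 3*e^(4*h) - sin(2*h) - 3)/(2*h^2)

Substitution gives 0/0; apply L'Hôpital's rule 2 times.
After differentiating numerator and denominator 2 times the quotient is (48*e^(4*h) + 4*sin(2*h))/(4); at h = 0 this is 12.

12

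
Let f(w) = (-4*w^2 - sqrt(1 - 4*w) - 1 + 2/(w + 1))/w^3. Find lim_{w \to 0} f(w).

Substitution gives 0/0 (the numerator vanishes to order 3).
Expand each term to order w^3: the coefficient of w^3 in 2·1/(1 + w) is -2 and in −√(1 - 4w) is 4.
Lower-order terms cancel with the polynomial part, so the numerator is (2)·w^3 + o(w^3), and the limit is (2)/(1) = 2.

2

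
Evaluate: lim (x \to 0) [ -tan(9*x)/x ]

Substitution gives 0/0.
Since tan(u)/u → 1 as u → 0, tan(9x)/(9x) → 1 and the limit is 9/(-1) = -9.

-9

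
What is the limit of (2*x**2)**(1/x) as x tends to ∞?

1

Base → ∞ and exponent → 0: an ∞^0 form.
Take logs: (1/x)·ln(2·x^2) = (ln 2 + 2·ln x)/x → 0.
So the limit is e^0 = 1.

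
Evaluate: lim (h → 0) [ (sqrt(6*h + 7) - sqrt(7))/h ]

Substitution gives 0/0. Multiply numerator and denominator by the conjugate √(7 + 6h) + √7.
The numerator becomes (7 + 6h) − 7 = 6h, so the expression simplifies to 6/(√(7 + 6h) + √7).
Letting h → 0 gives 6/(2√7) = 3*√(7)/7.

3*√(7)/7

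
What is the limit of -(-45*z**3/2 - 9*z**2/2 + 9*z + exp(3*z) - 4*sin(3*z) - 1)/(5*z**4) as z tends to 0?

-27/40

Substitution gives 0/0; apply L'Hôpital's rule 4 times.
After differentiating numerator and denominator 4 times the quotient is (81*e^(3*z) - 324*sin(3*z))/(-120); at z = 0 this is -27/40.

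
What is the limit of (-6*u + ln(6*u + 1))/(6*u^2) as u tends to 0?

-3

Direct substitution gives 0/0.
Apply L'Hôpital: lim (-6 + 6/(6*u + 1))/(12*u), still 0/0.
After 2 applications of L'Hôpital's rule the quotient is (-36/(6*u + 1)^2)/(12); substituting u = 0 gives -3.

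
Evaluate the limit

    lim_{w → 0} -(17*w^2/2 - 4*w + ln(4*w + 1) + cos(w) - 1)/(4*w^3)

Substitution gives 0/0 (the numerator vanishes to order 3).
Expand each term to order w^3: the coefficient of w^3 in ln(1 + 4w) is 64/3 and in cos(w) is 0.
Lower-order terms cancel with the polynomial part, so the numerator is (64/3)·w^3 + o(w^3), and the limit is (64/3)/(-4) = -16/3.

-16/3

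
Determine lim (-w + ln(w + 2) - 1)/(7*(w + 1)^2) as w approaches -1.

-1/14

Direct substitution gives 0/0.
Apply L'Hôpital: lim (-1 + 1/(w + 2))/(14*w + 14), still 0/0.
After 2 applications of L'Hôpital's rule the quotient is (-1/(w + 2)^2)/(14); substituting w = -1 gives -1/14.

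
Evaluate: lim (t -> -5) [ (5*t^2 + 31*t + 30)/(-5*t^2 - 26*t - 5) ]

Since t = -5 makes numerator and denominator zero, (t + 5) divides both.
Cancelling it gives (5*t + 6)/(-5*t - 1); now plug in t = -5 to get -19/24.

-19/24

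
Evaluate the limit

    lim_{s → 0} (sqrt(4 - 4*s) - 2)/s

-1

A 0/0 form; rationalise with √(4 - 4s) + √4. This collapses the numerator to -4s, leaving -4/(√(4 - 4s) + √4) → -4/(2√4) = -1.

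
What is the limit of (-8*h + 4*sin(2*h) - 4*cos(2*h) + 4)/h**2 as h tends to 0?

8

Substitution gives 0/0; apply L'Hôpital's rule 2 times.
After differentiating numerator and denominator 2 times the quotient is (16*sqrt(2)*cos(2*h + pi/4))/(2); at h = 0 this is 8.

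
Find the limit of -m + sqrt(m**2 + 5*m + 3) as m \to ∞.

An ∞ − ∞ form. Rationalising with the conjugate, the difference becomes (5m + 3) / (√(m^2 + 5*m + 3) + m).
For large m the denominator behaves like 2·m, so the quotient tends to 5/2 = 5/2.

5/2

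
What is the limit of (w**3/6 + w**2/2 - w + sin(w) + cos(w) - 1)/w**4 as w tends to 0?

Substitution gives 0/0 (the numerator vanishes to order 4).
Expand each term to order w^4: the coefficient of w^4 in cos(w) is 1/24 and in sin(w) is 0.
Lower-order terms cancel with the polynomial part, so the numerator is (1/24)·w^4 + o(w^4), and the limit is (1/24)/(1) = 1/24.

1/24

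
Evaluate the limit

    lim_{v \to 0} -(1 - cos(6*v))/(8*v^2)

Substitution gives 0/0.
Use (1 − cos u)/u² → 1/2 with u = 6v: the limit is 6²/(2·(-8)) = -9/4.

-9/4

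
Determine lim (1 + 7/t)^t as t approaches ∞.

Let L be the limit and take ln: ln L = lim (t)·ln(1 + 7/t) = lim (t)·(7/t + O(1/t²)) = 7.
Hence L = e^(7).

e^(7)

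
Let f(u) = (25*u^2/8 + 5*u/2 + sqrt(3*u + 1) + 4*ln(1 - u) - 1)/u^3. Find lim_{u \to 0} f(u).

17/48

Substitution gives 0/0; apply L'Hôpital's rule 3 times.
After differentiating numerator and denominator 3 times the quotient is (81/(8*(3*u + 1)^(5/2)) + 8/(u - 1)^3)/(6); at u = 0 this is 17/48.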